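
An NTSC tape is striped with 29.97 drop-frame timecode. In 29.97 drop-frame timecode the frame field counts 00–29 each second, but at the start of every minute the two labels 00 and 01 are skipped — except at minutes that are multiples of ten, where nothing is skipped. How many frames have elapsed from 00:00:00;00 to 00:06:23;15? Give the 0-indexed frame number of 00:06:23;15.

11493

As if non-drop at 30 labels/s: (0 × 3600 + 6 × 60 + 23) × 30 + 15 = 11505.
Minute boundaries passed: 6; those not divisible by 10: 6 − 0 = 6; dropped labels = 2 × 6 = 12.
Actual frame index = 11505 − 12 = 11493.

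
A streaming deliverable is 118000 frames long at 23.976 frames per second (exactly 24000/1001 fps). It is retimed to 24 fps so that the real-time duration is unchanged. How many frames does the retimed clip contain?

Target frames = source frames × (target rate / source rate) = 118000 × (24)/(24000/1001) = 118000 × 1001/1000 = 118118.

118118 frames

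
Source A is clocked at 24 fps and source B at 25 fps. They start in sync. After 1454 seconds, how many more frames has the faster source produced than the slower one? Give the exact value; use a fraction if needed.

1454 frames

A emits 24 × 1454 = 34896 frames; B emits 25 × 1454 = 36350.
Difference = 1454 frames; B is ahead of A.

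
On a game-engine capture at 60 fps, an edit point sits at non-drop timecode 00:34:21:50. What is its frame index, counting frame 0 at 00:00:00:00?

Total seconds to the label: (0 × 3600 + 34 × 60 + 21) = 2061.
Frame index = 2061 × 60 + 50 = 123710.

123710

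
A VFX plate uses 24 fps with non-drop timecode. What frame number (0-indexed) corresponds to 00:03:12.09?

Total seconds to the label: (0 × 3600 + 3 × 60 + 12) = 192.
Frame index = 192 × 24 + 9 = 4617.

4617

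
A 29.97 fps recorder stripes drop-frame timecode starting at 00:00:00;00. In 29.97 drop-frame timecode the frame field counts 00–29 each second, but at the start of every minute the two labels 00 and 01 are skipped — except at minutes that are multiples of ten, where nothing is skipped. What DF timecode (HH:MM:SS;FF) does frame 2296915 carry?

Ten DF minutes hold 17982 frames, so frame 2296915 lies in block 127 (frames 2283714–2301695) with 13201 frames into that block.
The block's first minute is 1800 frames and the rest 1798 each; 13201 frames reaches minute 7, so 127 × 18 + 7 × 2 = 2300 labels have been skipped so far.
Adding those back, label number 2296915 + 2300 = 2299215 at 30 labels/s is 76640 s + 15 f = 21 h 17 min 20 s frame 15, i.e. 21:17:20;15.

21:17:20;15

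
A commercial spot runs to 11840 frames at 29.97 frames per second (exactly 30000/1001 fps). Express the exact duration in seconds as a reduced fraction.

Running time = 11840 ÷ (30000/1001) = 11840 × 1001/30000 = 148148/375 s.

148148/375 seconds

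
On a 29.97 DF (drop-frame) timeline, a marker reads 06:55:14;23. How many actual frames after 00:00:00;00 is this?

746695

Complete 10-minute blocks: 41, each 17982 frames → 737262.
Remaining 5 whole minutes in the current block: 1800 + 4 × 1798 = 8992 frames.
Within the current minute: 14 × 30 + 23 − 2 = 441 (labels ;00/;01 skipped at this minute). Total = 737262 + 8992 + 441 = 746695.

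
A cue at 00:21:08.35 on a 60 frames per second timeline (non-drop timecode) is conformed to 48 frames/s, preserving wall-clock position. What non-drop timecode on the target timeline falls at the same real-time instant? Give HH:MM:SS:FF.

Source frame index: (0×3600 + 21×60 + 8) × 60 + 35 = 76115.
Real time: 76115 / (60) = 15223/12 s.
Target frame: (15223/12) × (48) = 60892.
At 48 labels/s: frame 60892 → 00:21:08:28.

00:21:08:28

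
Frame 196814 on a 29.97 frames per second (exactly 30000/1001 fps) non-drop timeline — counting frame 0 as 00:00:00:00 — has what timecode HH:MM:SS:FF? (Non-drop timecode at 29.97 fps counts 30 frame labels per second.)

01:49:20:14

196814 ÷ 30 = 6560 full seconds, remainder 14 frames.
6560 s = 1 h 49 min 20 s.
Timecode: 01:49:20:14.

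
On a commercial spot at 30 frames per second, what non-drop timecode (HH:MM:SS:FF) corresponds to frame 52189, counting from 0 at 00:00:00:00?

52189 ÷ 30 = 1739 full seconds, remainder 19 frames.
1739 s = 0 h 28 min 59 s.
Timecode: 00:28:59:19.

00:28:59:19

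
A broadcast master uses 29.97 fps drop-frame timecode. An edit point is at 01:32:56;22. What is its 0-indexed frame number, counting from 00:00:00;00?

As if non-drop at 30 labels/s: (1 × 3600 + 32 × 60 + 56) × 30 + 22 = 167302.
Minute boundaries passed: 92; those not divisible by 10: 92 − 9 = 83; dropped labels = 2 × 83 = 166.
Actual frame index = 167302 − 166 = 167136.

167136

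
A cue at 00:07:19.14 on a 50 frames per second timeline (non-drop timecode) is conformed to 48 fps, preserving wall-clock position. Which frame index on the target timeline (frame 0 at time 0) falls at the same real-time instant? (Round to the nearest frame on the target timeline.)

frame 21085

Source frame index: (0×3600 + 7×60 + 19) × 50 + 14 = 21964.
Real time: 21964 / (50) = 10982/25 s.
Target frame: (10982/25) × (48) = 527136/25 ≈ 21085.440 → 21085.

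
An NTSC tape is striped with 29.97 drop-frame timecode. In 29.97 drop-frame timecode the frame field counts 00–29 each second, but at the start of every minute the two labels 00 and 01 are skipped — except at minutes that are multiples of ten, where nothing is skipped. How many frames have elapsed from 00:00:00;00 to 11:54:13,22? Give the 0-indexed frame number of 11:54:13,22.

1284326

Complete 10-minute blocks: 71, each 17982 frames → 1276722.
Remaining 4 whole minutes in the current block: 1800 + 3 × 1798 = 7194 frames.
Within the current minute: 13 × 30 + 22 − 2 = 410 (labels ;00/;01 skipped at this minute). Total = 1276722 + 7194 + 410 = 1284326.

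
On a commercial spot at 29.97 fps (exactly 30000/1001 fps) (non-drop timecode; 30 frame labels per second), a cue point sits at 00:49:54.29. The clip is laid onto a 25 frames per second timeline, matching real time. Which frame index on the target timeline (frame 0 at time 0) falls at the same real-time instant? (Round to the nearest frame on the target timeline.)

Source frame index: (0×3600 + 49×60 + 54) × 30 + 29 = 89849.
Real time: 89849 / (30000/1001) = 89938849/30000 s.
Target frame: (89938849/30000) × (25) = 89938849/1200 ≈ 74949.041 → 74949.

frame 74949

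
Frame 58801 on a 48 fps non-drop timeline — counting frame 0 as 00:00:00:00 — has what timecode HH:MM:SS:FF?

00:20:25:01

58801 ÷ 48 = 1225 full seconds, remainder 1 frame.
1225 s = 0 h 20 min 25 s.
Timecode: 00:20:25:01.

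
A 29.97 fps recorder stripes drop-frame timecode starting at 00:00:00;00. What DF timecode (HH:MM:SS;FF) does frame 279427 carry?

02:35:23;17

Each 10-minute DF block holds 10 × 60 × 30 − 9 × 2 = 17982 frames. 279427 ÷ 17982 → 15 full blocks, remainder 9697.
Within the partial block the first minute is 1800 frames and each further minute 1798, so 5 further minute boundaries passed. Total skipped labels = 18 × 15 + 2 × 5 = 280.
Non-drop label index = 279427 + 280 = 279707; at 30 labels/s that is 02:35:23:17, i.e. DF 02:35:23;17.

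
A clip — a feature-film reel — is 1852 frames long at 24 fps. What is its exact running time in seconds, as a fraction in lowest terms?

463/6 seconds

Running time = 1852 ÷ (24) = 1852 × 1/24 = 463/6 s.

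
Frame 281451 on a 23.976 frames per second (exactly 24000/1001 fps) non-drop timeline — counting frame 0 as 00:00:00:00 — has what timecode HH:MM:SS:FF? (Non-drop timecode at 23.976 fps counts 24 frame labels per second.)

03:15:27:03

281451 ÷ 24 = 11727 full seconds, remainder 3 frames.
11727 s = 3 h 15 min 27 s.
Timecode: 03:15:27:03.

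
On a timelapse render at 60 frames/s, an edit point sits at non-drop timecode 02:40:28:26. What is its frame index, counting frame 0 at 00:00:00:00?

Total seconds to the label: (2 × 3600 + 40 × 60 + 28) = 9628.
Frame index = 9628 × 60 + 26 = 577706.

577706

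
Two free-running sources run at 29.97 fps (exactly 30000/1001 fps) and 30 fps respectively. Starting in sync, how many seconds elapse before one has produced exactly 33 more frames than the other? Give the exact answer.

1101.1 seconds

The gap grows by |30 − 30000/1001| = 30/1001 frames per second.
Time for a 33-frame gap: 33 ÷ (30/1001) = 1101.1 s.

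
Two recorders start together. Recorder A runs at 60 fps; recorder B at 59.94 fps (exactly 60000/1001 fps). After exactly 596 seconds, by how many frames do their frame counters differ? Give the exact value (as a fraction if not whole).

35760/1001 frames

A emits 60 × 596 = 35760 frames; B emits 60000/1001 × 596 = 35760000/1001.
Difference = 35760/1001 frames (≈ 35.7243); B is behind A.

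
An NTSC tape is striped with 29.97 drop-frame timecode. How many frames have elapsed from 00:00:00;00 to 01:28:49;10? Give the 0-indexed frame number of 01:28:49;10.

159720

As if non-drop at 30 labels/s: (1 × 3600 + 28 × 60 + 49) × 30 + 10 = 159880.
Minute boundaries passed: 88; those not divisible by 10: 88 − 8 = 80; dropped labels = 2 × 80 = 160.
Actual frame index = 159880 − 160 = 159720.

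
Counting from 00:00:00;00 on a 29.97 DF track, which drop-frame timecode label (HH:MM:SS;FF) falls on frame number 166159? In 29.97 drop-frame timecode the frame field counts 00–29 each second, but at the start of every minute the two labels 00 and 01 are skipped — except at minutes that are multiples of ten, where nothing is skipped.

Ten DF minutes hold 17982 frames, so frame 166159 lies in block 9 (frames 161838–179819) with 4321 frames into that block.
The block's first minute is 1800 frames and the rest 1798 each; 4321 frames reaches minute 2, so 9 × 18 + 2 × 2 = 166 labels have been skipped so far.
Adding those back, label number 166159 + 166 = 166325 at 30 labels/s is 5544 s + 5 f = 1 h 32 min 24 s frame 5, i.e. 01:32:24;05.

01:32:24;05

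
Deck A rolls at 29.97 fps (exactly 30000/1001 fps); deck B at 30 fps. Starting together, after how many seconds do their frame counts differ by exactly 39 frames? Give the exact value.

1301.3 seconds

The gap grows by |30 − 30000/1001| = 30/1001 frames per second.
Time for a 39-frame gap: 39 ÷ (30/1001) = 1301.3 s.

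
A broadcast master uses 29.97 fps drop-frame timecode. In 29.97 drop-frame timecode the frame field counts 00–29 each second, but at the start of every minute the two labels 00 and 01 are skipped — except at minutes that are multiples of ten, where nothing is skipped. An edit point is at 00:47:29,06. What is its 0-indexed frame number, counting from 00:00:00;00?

85390

Complete 10-minute blocks: 4, each 17982 frames → 71928.
Remaining 7 whole minutes in the current block: 1800 + 6 × 1798 = 12588 frames.
Within the current minute: 29 × 30 + 6 − 2 = 874 (labels ;00/;01 skipped at this minute). Total = 71928 + 12588 + 874 = 85390.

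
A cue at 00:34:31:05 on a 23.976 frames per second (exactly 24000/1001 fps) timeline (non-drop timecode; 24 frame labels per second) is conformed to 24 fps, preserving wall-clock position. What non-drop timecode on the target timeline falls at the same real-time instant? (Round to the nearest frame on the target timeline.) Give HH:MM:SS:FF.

00:34:33:07

Source frame index: (0×3600 + 34×60 + 31) × 24 + 5 = 49709.
Real time: 49709 / (24000/1001) = 49758709/24000 s.
Target frame: (49758709/24000) × (24) = 49758709/1000 ≈ 49758.709 → 49759.
At 24 labels/s: frame 49759 → 00:34:33:07.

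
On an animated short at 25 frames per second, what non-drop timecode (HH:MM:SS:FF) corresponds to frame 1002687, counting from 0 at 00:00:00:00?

11:08:27:12

1002687 ÷ 25 = 40107 full seconds, remainder 12 frames.
40107 s = 11 h 8 min 27 s.
Timecode: 11:08:27:12.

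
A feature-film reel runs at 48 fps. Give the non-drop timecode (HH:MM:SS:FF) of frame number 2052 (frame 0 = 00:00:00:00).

2052 ÷ 48 = 42 full seconds, remainder 36 frames.
42 s = 0 h 0 min 42 s.
Timecode: 00:00:42:36.

00:00:42:36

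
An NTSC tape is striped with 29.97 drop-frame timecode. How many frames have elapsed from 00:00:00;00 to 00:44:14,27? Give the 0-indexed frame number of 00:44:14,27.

Complete 10-minute blocks: 4, each 17982 frames → 71928.
Remaining 4 whole minutes in the current block: 1800 + 3 × 1798 = 7194 frames.
Within the current minute: 14 × 30 + 27 − 2 = 445 (labels ;00/;01 skipped at this minute). Total = 71928 + 7194 + 445 = 79567.

79567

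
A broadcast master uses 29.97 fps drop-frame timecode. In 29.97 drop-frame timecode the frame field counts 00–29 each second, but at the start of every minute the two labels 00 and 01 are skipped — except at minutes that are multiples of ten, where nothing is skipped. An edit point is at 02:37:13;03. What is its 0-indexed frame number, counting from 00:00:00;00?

As if non-drop at 30 labels/s: (2 × 3600 + 37 × 60 + 13) × 30 + 3 = 282993.
Minute boundaries passed: 157; those not divisible by 10: 157 − 15 = 142; dropped labels = 2 × 142 = 284.
Actual frame index = 282993 − 284 = 282709.

282709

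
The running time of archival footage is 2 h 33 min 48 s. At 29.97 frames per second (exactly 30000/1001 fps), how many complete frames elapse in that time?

276563 frames

2 h 33 min 48 s = 9228 s.
Frames = 9228 × 30000/1001 = 276840000/1001 ≈ 276563.4366.
Complete frames: 276563.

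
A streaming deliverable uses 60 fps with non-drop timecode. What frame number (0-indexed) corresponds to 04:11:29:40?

Total seconds to the label: (4 × 3600 + 11 × 60 + 29) = 15089.
Frame index = 15089 × 60 + 40 = 905380.

905380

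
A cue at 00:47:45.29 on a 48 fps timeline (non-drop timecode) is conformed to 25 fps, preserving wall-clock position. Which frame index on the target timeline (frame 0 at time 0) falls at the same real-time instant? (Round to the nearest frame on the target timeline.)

Source frame index: (0×3600 + 47×60 + 45) × 48 + 29 = 137549.
Real time: 137549 / (48) = 137549/48 s.
Target frame: (137549/48) × (25) = 3438725/48 ≈ 71640.104 → 71640.

frame 71640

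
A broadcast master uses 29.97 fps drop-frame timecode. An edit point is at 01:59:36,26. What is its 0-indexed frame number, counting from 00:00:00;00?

215090

Complete 10-minute blocks: 11, each 17982 frames → 197802.
Remaining 9 whole minutes in the current block: 1800 + 8 × 1798 = 16184 frames.
Within the current minute: 36 × 30 + 26 − 2 = 1104 (labels ;00/;01 skipped at this minute). Total = 197802 + 16184 + 1104 = 215090.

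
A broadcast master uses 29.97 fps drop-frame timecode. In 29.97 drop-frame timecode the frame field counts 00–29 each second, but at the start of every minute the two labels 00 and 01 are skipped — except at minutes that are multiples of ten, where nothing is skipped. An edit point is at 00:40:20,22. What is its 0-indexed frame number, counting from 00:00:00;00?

As if non-drop at 30 labels/s: (0 × 3600 + 40 × 60 + 20) × 30 + 22 = 72622.
Minute boundaries passed: 40; those not divisible by 10: 40 − 4 = 36; dropped labels = 2 × 36 = 72.
Actual frame index = 72622 − 72 = 72550.

72550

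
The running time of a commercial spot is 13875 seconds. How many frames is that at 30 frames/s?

416250 frames

Frames = 13875 × 30 = 416250.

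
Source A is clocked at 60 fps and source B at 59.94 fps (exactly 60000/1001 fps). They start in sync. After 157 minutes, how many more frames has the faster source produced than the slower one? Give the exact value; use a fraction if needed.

157 min = 9420 s.
A emits 60 × 9420 = 565200 frames; B emits 60000/1001 × 9420 = 565200000/1001.
Difference = 565200/1001 frames (≈ 564.6354); B is behind A.

565200/1001 frames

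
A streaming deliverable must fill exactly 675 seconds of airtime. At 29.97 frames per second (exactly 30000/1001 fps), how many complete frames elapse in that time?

20229 frames

Frames = 675 × 30000/1001 = 20250000/1001 ≈ 20229.7702.
Complete frames: 20229.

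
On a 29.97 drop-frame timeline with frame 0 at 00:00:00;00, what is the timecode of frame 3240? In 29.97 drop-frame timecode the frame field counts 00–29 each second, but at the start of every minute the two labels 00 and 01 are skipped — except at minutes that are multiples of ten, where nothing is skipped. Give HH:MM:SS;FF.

Each 10-minute DF block holds 10 × 60 × 30 − 9 × 2 = 17982 frames. 3240 ÷ 17982 → 0 full blocks, remainder 3240.
Within the partial block the first minute is 1800 frames and each further minute 1798, so 1 further minute boundary passed. Total skipped labels = 18 × 0 + 2 × 1 = 2.
Non-drop label index = 3240 + 2 = 3242; at 30 labels/s that is 00:01:48:02, i.e. DF 00:01:48;02.

00:01:48;02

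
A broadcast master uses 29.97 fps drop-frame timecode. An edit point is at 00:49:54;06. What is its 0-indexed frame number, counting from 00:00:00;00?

89736

Complete 10-minute blocks: 4, each 17982 frames → 71928.
Remaining 9 whole minutes in the current block: 1800 + 8 × 1798 = 16184 frames.
Within the current minute: 54 × 30 + 6 − 2 = 1624 (labels ;00/;01 skipped at this minute). Total = 71928 + 16184 + 1624 = 89736.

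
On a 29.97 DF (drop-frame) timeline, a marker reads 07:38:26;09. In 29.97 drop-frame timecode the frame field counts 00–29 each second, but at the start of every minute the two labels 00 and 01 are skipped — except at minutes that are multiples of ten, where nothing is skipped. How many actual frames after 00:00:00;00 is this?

824363

As if non-drop at 30 labels/s: (7 × 3600 + 38 × 60 + 26) × 30 + 9 = 825189.
Minute boundaries passed: 458; those not divisible by 10: 458 − 45 = 413; dropped labels = 2 × 413 = 826.
Actual frame index = 825189 − 826 = 824363.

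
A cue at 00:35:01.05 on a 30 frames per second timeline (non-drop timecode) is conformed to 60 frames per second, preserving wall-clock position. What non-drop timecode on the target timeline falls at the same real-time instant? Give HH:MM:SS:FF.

Source frame index: (0×3600 + 35×60 + 1) × 30 + 5 = 63035.
Real time: 63035 / (30) = 12607/6 s.
Target frame: (12607/6) × (60) = 126070.
At 60 labels/s: frame 126070 → 00:35:01:10.

00:35:01:10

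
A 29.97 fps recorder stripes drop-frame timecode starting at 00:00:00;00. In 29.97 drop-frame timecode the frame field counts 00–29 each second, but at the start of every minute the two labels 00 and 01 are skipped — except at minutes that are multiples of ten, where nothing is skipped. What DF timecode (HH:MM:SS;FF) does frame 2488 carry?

Each 10-minute DF block holds 10 × 60 × 30 − 9 × 2 = 17982 frames. 2488 ÷ 17982 → 0 full blocks, remainder 2488.
Within the partial block the first minute is 1800 frames and each further minute 1798, so 1 further minute boundary passed. Total skipped labels = 18 × 0 + 2 × 1 = 2.
Non-drop label index = 2488 + 2 = 2490; at 30 labels/s that is 00:01:23:00, i.e. DF 00:01:23;00.

00:01:23;00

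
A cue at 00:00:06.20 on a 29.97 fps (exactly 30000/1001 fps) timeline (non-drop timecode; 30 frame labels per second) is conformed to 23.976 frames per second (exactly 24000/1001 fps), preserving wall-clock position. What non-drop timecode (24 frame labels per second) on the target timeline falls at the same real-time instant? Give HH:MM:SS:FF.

Source frame index: (0×3600 + 0×60 + 6) × 30 + 20 = 200.
Real time: 200 / (30000/1001) = 1001/150 s.
Target frame: (1001/150) × (24000/1001) = 160.
At 24 labels/s: frame 160 → 00:00:06:16.

00:00:06:16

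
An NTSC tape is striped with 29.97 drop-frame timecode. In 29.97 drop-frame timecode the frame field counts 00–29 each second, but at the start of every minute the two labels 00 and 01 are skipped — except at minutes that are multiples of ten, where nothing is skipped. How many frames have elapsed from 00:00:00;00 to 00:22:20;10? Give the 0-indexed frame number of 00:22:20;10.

40170

Complete 10-minute blocks: 2, each 17982 frames → 35964.
Remaining 2 whole minutes in the current block: 1800 + 1 × 1798 = 3598 frames.
Within the current minute: 20 × 30 + 10 − 2 = 608 (labels ;00/;01 skipped at this minute). Total = 35964 + 3598 + 608 = 40170.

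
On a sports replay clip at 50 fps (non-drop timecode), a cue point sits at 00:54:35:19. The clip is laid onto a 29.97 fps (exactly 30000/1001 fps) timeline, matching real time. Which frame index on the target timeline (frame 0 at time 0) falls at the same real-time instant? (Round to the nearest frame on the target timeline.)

Source frame index: (0×3600 + 54×60 + 35) × 50 + 19 = 163769.
Real time: 163769 / (50) = 163769/50 s.
Target frame: (163769/50) × (30000/1001) = 98261400/1001 ≈ 98163.237 → 98163.

frame 98163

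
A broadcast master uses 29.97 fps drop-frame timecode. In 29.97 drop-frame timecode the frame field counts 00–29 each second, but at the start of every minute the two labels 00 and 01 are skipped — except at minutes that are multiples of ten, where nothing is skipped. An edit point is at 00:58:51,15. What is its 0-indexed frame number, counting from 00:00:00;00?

105839

As if non-drop at 30 labels/s: (0 × 3600 + 58 × 60 + 51) × 30 + 15 = 105945.
Minute boundaries passed: 58; those not divisible by 10: 58 − 5 = 53; dropped labels = 2 × 53 = 106.
Actual frame index = 105945 − 106 = 105839.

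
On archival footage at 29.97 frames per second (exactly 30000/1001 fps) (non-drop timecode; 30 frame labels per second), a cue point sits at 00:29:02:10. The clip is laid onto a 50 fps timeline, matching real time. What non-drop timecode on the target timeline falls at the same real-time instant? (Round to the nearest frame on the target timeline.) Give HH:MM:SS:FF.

Source frame index: (0×3600 + 29×60 + 2) × 30 + 10 = 52270.
Real time: 52270 / (30000/1001) = 5232227/3000 s.
Target frame: (5232227/3000) × (50) = 5232227/60 ≈ 87203.783 → 87204.
At 50 labels/s: frame 87204 → 00:29:04:04.

00:29:04:04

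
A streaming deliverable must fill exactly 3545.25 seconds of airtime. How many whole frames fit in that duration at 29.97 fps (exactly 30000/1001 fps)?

Frames = 3545.25 × 30000/1001 = 106357500/1001 ≈ 106251.2488.
Complete frames: 106251.

106251 frames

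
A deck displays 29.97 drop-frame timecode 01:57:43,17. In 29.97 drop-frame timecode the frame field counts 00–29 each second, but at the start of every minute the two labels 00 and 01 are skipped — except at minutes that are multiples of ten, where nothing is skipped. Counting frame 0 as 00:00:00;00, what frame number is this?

211695

Complete 10-minute blocks: 11, each 17982 frames → 197802.
Remaining 7 whole minutes in the current block: 1800 + 6 × 1798 = 12588 frames.
Within the current minute: 43 × 30 + 17 − 2 = 1305 (labels ;00/;01 skipped at this minute). Total = 197802 + 12588 + 1305 = 211695.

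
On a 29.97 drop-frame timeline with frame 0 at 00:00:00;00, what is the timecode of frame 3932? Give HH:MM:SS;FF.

00:02:11;06

Ten DF minutes hold 17982 frames, so frame 3932 lies in block 0 (frames 0–17981) with 3932 frames into that block.
The block's first minute is 1800 frames and the rest 1798 each; 3932 frames reaches minute 2, so 0 × 18 + 2 × 2 = 4 labels have been skipped so far.
Adding those back, label number 3932 + 4 = 3936 at 30 labels/s is 131 s + 6 f = 0 h 2 min 11 s frame 6, i.e. 00:02:11;06.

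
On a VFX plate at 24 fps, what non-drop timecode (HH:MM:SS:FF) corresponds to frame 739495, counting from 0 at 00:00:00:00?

08:33:32:07

739495 ÷ 24 = 30812 full seconds, remainder 7 frames.
30812 s = 8 h 33 min 32 s.
Timecode: 08:33:32:07.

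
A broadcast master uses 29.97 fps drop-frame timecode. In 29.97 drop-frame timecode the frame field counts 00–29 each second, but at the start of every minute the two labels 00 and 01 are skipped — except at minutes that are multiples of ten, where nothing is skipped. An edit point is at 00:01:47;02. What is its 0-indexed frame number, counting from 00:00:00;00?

Complete 10-minute blocks: 0, each 17982 frames → 0.
Remaining 1 whole minute in the current block: 1800 + 0 × 1798 = 1800 frames.
Within the current minute: 47 × 30 + 2 − 2 = 1410 (labels ;00/;01 skipped at this minute). Total = 0 + 1800 + 1410 = 3210.

3210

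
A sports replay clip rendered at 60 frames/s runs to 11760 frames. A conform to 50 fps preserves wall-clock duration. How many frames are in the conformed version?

9800 frames

Target frames = source frames × (target rate / source rate) = 11760 × (50)/(60) = 11760 × 5/6 = 9800.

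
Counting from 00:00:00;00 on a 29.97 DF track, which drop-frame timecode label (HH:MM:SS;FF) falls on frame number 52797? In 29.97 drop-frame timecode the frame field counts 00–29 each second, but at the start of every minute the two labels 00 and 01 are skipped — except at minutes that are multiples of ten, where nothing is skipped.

00:29:21;21

Each 10-minute DF block holds 10 × 60 × 30 − 9 × 2 = 17982 frames. 52797 ÷ 17982 → 2 full blocks, remainder 16833.
Within the partial block the first minute is 1800 frames and each further minute 1798, so 9 further minute boundaries passed. Total skipped labels = 18 × 2 + 2 × 9 = 54.
Non-drop label index = 52797 + 54 = 52851; at 30 labels/s that is 00:29:21:21, i.e. DF 00:29:21;21.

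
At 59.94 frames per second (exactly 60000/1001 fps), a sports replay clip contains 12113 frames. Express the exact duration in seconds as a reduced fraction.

12125113/60000 seconds

Running time = 12113 ÷ (60000/1001) = 12113 × 1001/60000 = 12125113/60000 s.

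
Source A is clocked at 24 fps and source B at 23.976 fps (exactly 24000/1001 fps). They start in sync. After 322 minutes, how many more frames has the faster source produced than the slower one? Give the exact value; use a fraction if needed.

66240/143 frames

322 min = 19320 s.
A emits 24 × 19320 = 463680 frames; B emits 24000/1001 × 19320 = 66240000/143.
Difference = 66240/143 frames (≈ 463.2168); B is behind A.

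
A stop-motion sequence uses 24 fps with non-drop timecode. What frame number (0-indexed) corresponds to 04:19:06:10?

Total seconds to the label: (4 × 3600 + 19 × 60 + 6) = 15546.
Frame index = 15546 × 24 + 10 = 373114.

373114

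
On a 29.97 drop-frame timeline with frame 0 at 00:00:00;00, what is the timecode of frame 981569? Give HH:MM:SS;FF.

Each 10-minute DF block holds 10 × 60 × 30 − 9 × 2 = 17982 frames. 981569 ÷ 17982 → 54 full blocks, remainder 10541.
Within the partial block the first minute is 1800 frames and each further minute 1798, so 5 further minute boundaries passed. Total skipped labels = 18 × 54 + 2 × 5 = 982.
Non-drop label index = 981569 + 982 = 982551; at 30 labels/s that is 09:05:51:21, i.e. DF 09:05:51;21.

09:05:51;21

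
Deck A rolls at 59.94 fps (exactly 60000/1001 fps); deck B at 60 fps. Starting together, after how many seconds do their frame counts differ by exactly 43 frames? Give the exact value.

The gap grows by |60 − 60000/1001| = 60/1001 frames per second.
Time for a 43-frame gap: 43 ÷ (60/1001) = 43043/60 s.

43043/60 seconds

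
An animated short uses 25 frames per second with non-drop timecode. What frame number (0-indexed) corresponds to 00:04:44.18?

7118

Total seconds to the label: (0 × 3600 + 4 × 60 + 44) = 284.
Frame index = 284 × 25 + 18 = 7118.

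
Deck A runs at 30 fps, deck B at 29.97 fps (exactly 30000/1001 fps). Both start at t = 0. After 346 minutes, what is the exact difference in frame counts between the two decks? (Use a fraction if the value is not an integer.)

622800/1001 frames

346 min = 20760 s.
A emits 30 × 20760 = 622800 frames; B emits 30000/1001 × 20760 = 622800000/1001.
Difference = 622800/1001 frames (≈ 622.1778); B is behind A.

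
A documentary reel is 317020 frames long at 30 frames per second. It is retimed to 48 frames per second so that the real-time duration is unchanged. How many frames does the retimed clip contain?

Target frames = source frames × (target rate / source rate) = 317020 × (48)/(30) = 317020 × 8/5 = 507232.

507232 frames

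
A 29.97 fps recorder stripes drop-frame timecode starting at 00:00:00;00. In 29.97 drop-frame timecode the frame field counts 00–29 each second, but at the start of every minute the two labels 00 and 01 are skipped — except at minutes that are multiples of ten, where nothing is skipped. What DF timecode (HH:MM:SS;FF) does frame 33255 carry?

Ten DF minutes hold 17982 frames, so frame 33255 lies in block 1 (frames 17982–35963) with 15273 frames into that block.
The block's first minute is 1800 frames and the rest 1798 each; 15273 frames reaches minute 8, so 1 × 18 + 8 × 2 = 34 labels have been skipped so far.
Adding those back, label number 33255 + 34 = 33289 at 30 labels/s is 1109 s + 19 f = 0 h 18 min 29 s frame 19, i.e. 00:18:29;19.

00:18:29;19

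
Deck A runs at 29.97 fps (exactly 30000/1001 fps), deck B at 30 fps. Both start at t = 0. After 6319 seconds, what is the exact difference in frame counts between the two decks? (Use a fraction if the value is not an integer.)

189570/1001 frames

A emits 30000/1001 × 6319 = 189570000/1001 frames; B emits 30 × 6319 = 189570.
Difference = 189570/1001 frames (≈ 189.3806); B is ahead of A.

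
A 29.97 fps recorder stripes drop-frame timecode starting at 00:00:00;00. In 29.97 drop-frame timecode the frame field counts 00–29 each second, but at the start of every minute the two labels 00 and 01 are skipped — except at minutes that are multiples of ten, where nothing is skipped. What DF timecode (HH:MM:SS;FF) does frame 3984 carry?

Each 10-minute DF block holds 10 × 60 × 30 − 9 × 2 = 17982 frames. 3984 ÷ 17982 → 0 full blocks, remainder 3984.
Within the partial block the first minute is 1800 frames and each further minute 1798, so 2 further minute boundaries passed. Total skipped labels = 18 × 0 + 2 × 2 = 4.
Non-drop label index = 3984 + 4 = 3988; at 30 labels/s that is 00:02:12:28, i.e. DF 00:02:12;28.

00:02:12;28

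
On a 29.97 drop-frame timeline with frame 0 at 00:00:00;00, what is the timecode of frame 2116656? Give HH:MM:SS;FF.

19:37:05;26

Each 10-minute DF block holds 10 × 60 × 30 − 9 × 2 = 17982 frames. 2116656 ÷ 17982 → 117 full blocks, remainder 12762.
Within the partial block the first minute is 1800 frames and each further minute 1798, so 7 further minute boundaries passed. Total skipped labels = 18 × 117 + 2 × 7 = 2120.
Non-drop label index = 2116656 + 2120 = 2118776; at 30 labels/s that is 19:37:05:26, i.e. DF 19:37:05;26.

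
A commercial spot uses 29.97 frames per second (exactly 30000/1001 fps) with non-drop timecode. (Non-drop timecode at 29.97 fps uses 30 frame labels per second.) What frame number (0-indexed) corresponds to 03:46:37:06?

407916

Total seconds to the label: (3 × 3600 + 46 × 60 + 37) = 13597.
Frame index = 13597 × 30 + 6 = 407916.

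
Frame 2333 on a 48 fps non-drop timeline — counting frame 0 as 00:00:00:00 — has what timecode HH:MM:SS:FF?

00:00:48:29

2333 ÷ 48 = 48 full seconds, remainder 29 frames.
48 s = 0 h 0 min 48 s.
Timecode: 00:00:48:29.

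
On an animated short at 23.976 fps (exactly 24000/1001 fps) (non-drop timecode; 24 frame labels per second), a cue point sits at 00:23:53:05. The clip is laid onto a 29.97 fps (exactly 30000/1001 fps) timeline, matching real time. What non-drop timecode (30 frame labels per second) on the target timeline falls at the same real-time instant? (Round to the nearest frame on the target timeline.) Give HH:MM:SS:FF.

Source frame index: (0×3600 + 23×60 + 53) × 24 + 5 = 34397.
Real time: 34397 / (24000/1001) = 34431397/24000 s.
Target frame: (34431397/24000) × (30000/1001) = 171985/4 ≈ 42996.250 → 42996.
At 30 labels/s: frame 42996 → 00:23:53:06.

00:23:53:06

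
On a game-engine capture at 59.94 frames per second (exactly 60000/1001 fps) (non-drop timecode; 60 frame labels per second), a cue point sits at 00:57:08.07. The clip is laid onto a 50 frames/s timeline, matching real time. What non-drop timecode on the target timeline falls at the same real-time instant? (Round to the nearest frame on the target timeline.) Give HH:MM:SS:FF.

Source frame index: (0×3600 + 57×60 + 8) × 60 + 7 = 205687.
Real time: 205687 / (60000/1001) = 205892687/60000 s.
Target frame: (205892687/60000) × (50) = 205892687/1200 ≈ 171577.239 → 171577.
At 50 labels/s: frame 171577 → 00:57:11:27.

00:57:11:27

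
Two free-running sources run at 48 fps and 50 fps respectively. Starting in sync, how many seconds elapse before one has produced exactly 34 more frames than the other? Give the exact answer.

17 seconds

The gap grows by |50 − 48| = 2 frames per second.
Time for a 34-frame gap: 34 ÷ (2) = 17 s.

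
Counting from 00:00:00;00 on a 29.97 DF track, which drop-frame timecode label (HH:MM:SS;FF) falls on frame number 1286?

00:00:42;26

Ten DF minutes hold 17982 frames, so frame 1286 lies in block 0 (frames 0–17981) with 1286 frames into that block.
The block's first minute is 1800 frames and the rest 1798 each; 1286 frames reaches minute 0, so 0 × 18 + 0 × 2 = 0 labels have been skipped so far.
Adding those back, label number 1286 + 0 = 1286 at 30 labels/s is 42 s + 26 f = 0 h 0 min 42 s frame 26, i.e. 00:00:42;26.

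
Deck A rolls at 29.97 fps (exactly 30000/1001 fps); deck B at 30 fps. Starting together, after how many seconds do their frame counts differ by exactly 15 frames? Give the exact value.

500.5 seconds

The gap grows by |30 − 30000/1001| = 30/1001 frames per second.
Time for a 15-frame gap: 15 ÷ (30/1001) = 500.5 s.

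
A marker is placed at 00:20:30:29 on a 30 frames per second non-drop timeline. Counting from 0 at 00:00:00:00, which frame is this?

frame 36929

Total seconds to the label: (0 × 3600 + 20 × 60 + 30) = 1230.
Frame index = 1230 × 30 + 29 = 36929.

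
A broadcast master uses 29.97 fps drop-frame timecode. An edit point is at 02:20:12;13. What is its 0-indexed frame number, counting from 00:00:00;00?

252121

Complete 10-minute blocks: 14, each 17982 frames → 251748.
Remaining 0 whole minutes in the current block: 0 frames.
Within the current minute: 12 × 30 + 13 = 373. Total = 251748 + 0 + 373 = 252121.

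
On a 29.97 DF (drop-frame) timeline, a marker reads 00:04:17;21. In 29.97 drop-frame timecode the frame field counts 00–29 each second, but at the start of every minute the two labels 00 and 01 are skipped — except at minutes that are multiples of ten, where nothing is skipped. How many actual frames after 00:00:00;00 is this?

7723

As if non-drop at 30 labels/s: (0 × 3600 + 4 × 60 + 17) × 30 + 21 = 7731.
Minute boundaries passed: 4; those not divisible by 10: 4 − 0 = 4; dropped labels = 2 × 4 = 8.
Actual frame index = 7731 − 8 = 7723.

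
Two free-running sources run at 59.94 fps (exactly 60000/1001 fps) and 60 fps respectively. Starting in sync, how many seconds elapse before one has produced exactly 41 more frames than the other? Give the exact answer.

41041/60 seconds

The gap grows by |60 − 60000/1001| = 60/1001 frames per second.
Time for a 41-frame gap: 41 ÷ (60/1001) = 41041/60 s.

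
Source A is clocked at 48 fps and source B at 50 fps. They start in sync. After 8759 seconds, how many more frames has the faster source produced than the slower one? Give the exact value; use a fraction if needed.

A emits 48 × 8759 = 420432 frames; B emits 50 × 8759 = 437950.
Difference = 17518 frames; B is ahead of A.

17518 frames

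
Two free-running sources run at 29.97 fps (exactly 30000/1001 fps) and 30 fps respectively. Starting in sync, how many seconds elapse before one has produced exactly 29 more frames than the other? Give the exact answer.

The gap grows by |30 − 30000/1001| = 30/1001 frames per second.
Time for a 29-frame gap: 29 ÷ (30/1001) = 29029/30 s.

29029/30 seconds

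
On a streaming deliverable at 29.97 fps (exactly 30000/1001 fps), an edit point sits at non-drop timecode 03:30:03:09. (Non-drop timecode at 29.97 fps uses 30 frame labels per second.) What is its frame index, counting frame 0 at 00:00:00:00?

Total seconds to the label: (3 × 3600 + 30 × 60 + 3) = 12603.
Frame index = 12603 × 30 + 9 = 378099.

frame 378099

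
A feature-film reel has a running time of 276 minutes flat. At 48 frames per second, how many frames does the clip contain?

276 min = 16560 s.
Frames = 16560 × 48 = 794880.

794880 frames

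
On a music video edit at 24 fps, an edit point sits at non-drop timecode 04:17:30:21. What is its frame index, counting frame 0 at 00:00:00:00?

370821

Total seconds to the label: (4 × 3600 + 17 × 60 + 30) = 15450.
Frame index = 15450 × 24 + 21 = 370821.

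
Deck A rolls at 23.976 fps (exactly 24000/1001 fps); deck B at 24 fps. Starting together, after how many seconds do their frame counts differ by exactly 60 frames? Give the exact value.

The gap grows by |24 − 24000/1001| = 24/1001 frames per second.
Time for a 60-frame gap: 60 ÷ (24/1001) = 2502.5 s.

2502.5 seconds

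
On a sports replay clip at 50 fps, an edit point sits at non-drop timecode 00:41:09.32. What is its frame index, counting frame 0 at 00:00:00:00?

Total seconds to the label: (0 × 3600 + 41 × 60 + 9) = 2469.
Frame index = 2469 × 50 + 32 = 123482.

123482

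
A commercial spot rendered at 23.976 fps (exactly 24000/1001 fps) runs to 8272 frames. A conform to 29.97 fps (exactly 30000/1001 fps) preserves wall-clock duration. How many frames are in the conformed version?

Target frames = source frames × (target rate / source rate) = 8272 × (30000/1001)/(24000/1001) = 8272 × 5/4 = 10340.

10340 frames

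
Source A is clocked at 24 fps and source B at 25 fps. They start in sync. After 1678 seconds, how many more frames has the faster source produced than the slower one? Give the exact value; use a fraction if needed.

A emits 24 × 1678 = 40272 frames; B emits 25 × 1678 = 41950.
Difference = 1678 frames; B is ahead of A.

1678 frames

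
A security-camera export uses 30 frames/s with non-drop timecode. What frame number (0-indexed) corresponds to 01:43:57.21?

Total seconds to the label: (1 × 3600 + 43 × 60 + 57) = 6237.
Frame index = 6237 × 30 + 21 = 187131.

frame 187131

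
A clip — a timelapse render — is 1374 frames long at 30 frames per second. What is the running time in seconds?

Running time = 1374 / (30) = 45.8 s.

45.8 seconds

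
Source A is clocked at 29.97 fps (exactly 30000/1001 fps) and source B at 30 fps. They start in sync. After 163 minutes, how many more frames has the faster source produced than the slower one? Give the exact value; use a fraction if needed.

163 min = 9780 s.
A emits 30000/1001 × 9780 = 293400000/1001 frames; B emits 30 × 9780 = 293400.
Difference = 293400/1001 frames (≈ 293.1069); B is ahead of A.

293400/1001 frames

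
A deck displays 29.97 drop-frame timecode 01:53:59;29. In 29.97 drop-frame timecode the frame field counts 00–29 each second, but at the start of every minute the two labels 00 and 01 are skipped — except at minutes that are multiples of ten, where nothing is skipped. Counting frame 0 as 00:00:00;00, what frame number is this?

Complete 10-minute blocks: 11, each 17982 frames → 197802.
Remaining 3 whole minutes in the current block: 1800 + 2 × 1798 = 5396 frames.
Within the current minute: 59 × 30 + 29 − 2 = 1797 (labels ;00/;01 skipped at this minute). Total = 197802 + 5396 + 1797 = 204995.

204995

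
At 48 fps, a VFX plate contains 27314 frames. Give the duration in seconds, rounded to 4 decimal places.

Running time = 27314 × 1/48 = 13657/24 s ≈ 569.0417 s.

569.0417 seconds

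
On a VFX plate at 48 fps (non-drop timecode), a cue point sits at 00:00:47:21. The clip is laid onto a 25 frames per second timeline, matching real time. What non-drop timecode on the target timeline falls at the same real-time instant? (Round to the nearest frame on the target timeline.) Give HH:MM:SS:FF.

Source frame index: (0×3600 + 0×60 + 47) × 48 + 21 = 2277.
Real time: 2277 / (48) = 759/16 s.
Target frame: (759/16) × (25) = 18975/16 ≈ 1185.938 → 1186.
At 25 labels/s: frame 1186 → 00:00:47:11.

00:00:47:11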